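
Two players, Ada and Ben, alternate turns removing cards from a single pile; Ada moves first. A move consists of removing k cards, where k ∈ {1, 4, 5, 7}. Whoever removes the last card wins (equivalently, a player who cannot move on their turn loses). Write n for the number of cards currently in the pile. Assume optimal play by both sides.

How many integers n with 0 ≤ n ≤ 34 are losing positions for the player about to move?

10

Work bottom-up. With no move the player to move loses. Otherwise the position is W if at least one move leads to an L position for the opponent, and L if every move leads to a W.
n=0: no move → L
n=1: →0(L), so W
n=2: →1(W) only, which is W, so L
n=3: →2(L), so W
n=4: →0(L), so W
n=5: →0(L), so W
n=6: →2(L), so W
n=7: →2(L), so W
n=8: →7(W), 4(W), 3(W), 1(W) — all W, so L
n=9: →8(L), so W
n=10: →9(W), 6(W), 5(W), 3(W) — all W, so L
n=11: →10(L), so W
n=12: →8(L), so W
n=13: →8(L), so W
n=14: →10(L), so W
n=15: →10(L), so W
n=16: →15(W), 12(W), 11(W), 9(W) — all W, so L
n=17: →16(L), so W
n=18: →17(W), 14(W), 13(W), 11(W) — all W, so L
n=19: →18(L), so W
n=20: →16(L), so W
n=21: →16(L), so W
n=22: →18(L), so W
n=23: →18(L), so W
n=24: →23(W), 20(W), 19(W), 17(W) — all W, so L
n=25: →24(L), so W
n=26: →25(W), 22(W), 21(W), 19(W) — all W, so L
n=27: →26(L), so W
n=28: →24(L), so W
n=29: →24(L), so W
n=30: →26(L), so W
n=31: →26(L), so W
n=32: →31(W), 28(W), 27(W), 25(W) — all W, so L
n=33: →32(L), so W
n=34: →33(W), 30(W), 29(W), 27(W) — all W, so L
L entries with 0 ≤ n ≤ 34: n = 0, 2, 8, 10, 16, 18, 24, 26, 32, 34; that makes 10.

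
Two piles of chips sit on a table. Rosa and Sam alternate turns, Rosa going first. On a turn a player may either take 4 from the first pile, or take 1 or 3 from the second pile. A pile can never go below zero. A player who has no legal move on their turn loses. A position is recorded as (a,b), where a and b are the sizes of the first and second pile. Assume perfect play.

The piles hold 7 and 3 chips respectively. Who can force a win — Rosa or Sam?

Compute win/loss labels from the base case upward. A position with no move is L. Any other position is W if it can reach an L in one move, else L.
No move ever increases a pile, so every position that can arise here has a ≤ 7 and b ≤ 3; it is enough to label the cells with 0 ≤ a ≤ 7 and 0 ≤ b ≤ 3.
Every move lowers a or b (never raises either), so fill the grid row by row in increasing a, and left to right within a row: each cell's successors are then already labelled.
      b=0  b=1  b=2  b=3
a=0:    L    W    L    W
a=1:    L    W    L    W
a=2:    L    W    L    W
a=3:    L    W    L    W
a=4:    W    L    W    L
a=5:    W    L    W    L
a=6:    W    L    W    L
a=7:    W    L    W    L
Cells with no legal move (terminal, hence L): (0,0), (1,0), (2,0), (3,0).
The remaining L cells, each justified by listing all of its moves:
(0,2): L (sole option (0,1)(W) is W)
(1,2): L (sole option (1,1)(W) is W)
(2,2): L (sole option (2,1)(W) is W)
(3,2): L (sole option (3,1)(W) is W)
(4,1): L (options (0,1)(W), (4,0)(W) are all W)
(4,3): L (options (0,3)(W), (4,2)(W), (4,0)(W) are all W)
(5,1): L (options (1,1)(W), (5,0)(W) are all W)
(5,3): L (options (1,3)(W), (5,2)(W), (5,0)(W) are all W)
(6,1): L (options (2,1)(W), (6,0)(W) are all W)
(6,3): L (options (2,3)(W), (6,2)(W), (6,0)(W) are all W)
(7,1): L (options (3,1)(W), (7,0)(W) are all W)
(7,3): L (options (3,3)(W), (7,2)(W), (7,0)(W) are all W)
Every other cell has at least one move into one of the L cells above, so it is W.
Every move from (7,3) reaches a W position, so the mover loses.

Sam wins.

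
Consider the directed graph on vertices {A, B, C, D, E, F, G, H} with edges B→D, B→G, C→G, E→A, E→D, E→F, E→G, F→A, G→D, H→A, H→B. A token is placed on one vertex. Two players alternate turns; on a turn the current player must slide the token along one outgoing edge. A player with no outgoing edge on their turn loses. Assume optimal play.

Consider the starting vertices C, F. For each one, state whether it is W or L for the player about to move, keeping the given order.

C: L, F: W

Build the W/L table. Terminal = L. A non-terminal position is W if it has a move to some L; otherwise it is L.
Every edge goes from a vertex to one that appears earlier in the order D, A, G, B, F, E, H, C, so processing vertices in that order labels each vertex after all of its successors.
D: no outgoing edge → L
A: no outgoing edge → L
G: reaches L-position D → W
B: reaches L-position D → W
F: reaches L-position A → W
E: reaches L-position A → W
H: reaches L-position A → W
C: only reaches G(W), which is W → L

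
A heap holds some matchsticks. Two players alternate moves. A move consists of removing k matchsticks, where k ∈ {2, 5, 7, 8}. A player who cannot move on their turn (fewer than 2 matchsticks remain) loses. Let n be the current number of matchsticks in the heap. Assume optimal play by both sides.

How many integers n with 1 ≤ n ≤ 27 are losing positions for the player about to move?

Positions with no move are L. A position that does have a move is losing for the player to move precisely when every available move leads to a winning position for the opponent. Fill in the labels:
n=0: no move → L
n=1: no move → L
n=2: reaches L-position 0 → W
n=3: reaches L-position 1 → W
n=4: only reaches 2(W), which is W → L
n=5: reaches L-position 0 → W
n=6: reaches L-position 4 → W
n=7: reaches L-position 0 → W
n=8: reaches L-position 1 → W
n=9: reaches L-position 4 → W
n=10: only reaches 8(W), 5(W), 3(W), 2(W), all W → L
n=11: reaches L-position 4 → W
n=12: reaches L-position 10 → W
n=13: only reaches 11(W), 8(W), 6(W), 5(W), all W → L
n=14: only reaches 12(W), 9(W), 7(W), 6(W), all W → L
n=15: reaches L-position 13 → W
n=16: reaches L-position 14 → W
n=17: reaches L-position 10 → W
n=18: reaches L-position 13 → W
n=19: reaches L-position 14 → W
n=20: reaches L-position 13 → W
n=21: reaches L-position 14 → W
n=22: reaches L-position 14 → W
n=23: only reaches 21(W), 18(W), 16(W), 15(W), all W → L
n=24: only reaches 22(W), 19(W), 17(W), 16(W), all W → L
n=25: reaches L-position 23 → W
n=26: reaches L-position 24 → W
n=27: only reaches 25(W), 22(W), 20(W), 19(W), all W → L
L entries with 1 ≤ n ≤ 27 (n=0 is outside the asked range and is not counted): n = 1, 4, 10, 13, 14, 23, 24, 27; that makes 8.

8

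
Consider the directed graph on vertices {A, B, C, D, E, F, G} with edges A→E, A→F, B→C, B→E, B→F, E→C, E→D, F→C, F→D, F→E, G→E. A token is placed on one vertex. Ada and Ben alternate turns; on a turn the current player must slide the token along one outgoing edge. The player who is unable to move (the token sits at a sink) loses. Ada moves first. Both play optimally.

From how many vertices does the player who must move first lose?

4

Compute win/loss labels from the base case upward. A position with no move is L. Any other position is W if it can reach an L in one move, else L.
Every edge goes from a vertex to one that appears earlier in the order D, C, E, F, G, B, A, so processing vertices in that order labels each vertex after all of its successors.
D: no outgoing edge → L
C: no outgoing edge → L
E: reaches L-position C → W
F: reaches L-position C → W
G: only reaches E(W), which is W → L
B: reaches L-position C → W
A: only reaches F(W), E(W), all W → L
The L vertices are A, C, D, G; that is 4 in all.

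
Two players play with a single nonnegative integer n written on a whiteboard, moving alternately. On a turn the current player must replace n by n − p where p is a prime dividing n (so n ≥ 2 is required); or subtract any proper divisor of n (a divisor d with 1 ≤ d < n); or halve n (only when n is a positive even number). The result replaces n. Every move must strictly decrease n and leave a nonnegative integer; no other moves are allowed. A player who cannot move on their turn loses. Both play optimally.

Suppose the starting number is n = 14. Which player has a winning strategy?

The second player wins.

Classify positions by backward induction: terminal positions (no move available) are L. From any other position, the mover wins iff some move reaches an L.
n=0: no move → L
n=1: no move → L
n=2: can move to 0, which is L ⇒ W
n=3: can move to 0, which is L ⇒ W
n=4: moves to 2(W), 3(W); every one is W ⇒ L
n=5: can move to 0, which is L ⇒ W
n=6: can move to 4, which is L ⇒ W
n=7: can move to 0, which is L ⇒ W
n=8: can move to 4, which is L ⇒ W
n=9: moves to 6(W), 8(W); every one is W ⇒ L
n=10: can move to 9, which is L ⇒ W
n=11: can move to 0, which is L ⇒ W
n=12: can move to 9, which is L ⇒ W
n=13: can move to 0, which is L ⇒ W
n=14: moves to 7(W), 12(W), 13(W); every one is W ⇒ L
Every move from 14 reaches a W position, so the mover loses.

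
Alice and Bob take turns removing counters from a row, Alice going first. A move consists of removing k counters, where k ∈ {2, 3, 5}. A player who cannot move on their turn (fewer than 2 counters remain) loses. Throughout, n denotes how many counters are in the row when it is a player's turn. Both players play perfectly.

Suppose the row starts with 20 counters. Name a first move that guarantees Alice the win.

Positions with no move are L. A position that does have a move is losing for the player to move precisely when every available move leads to a winning position for the opponent. Fill in the labels:
n=0: no move → L
n=1: no move → L
n=2: reaches L-position 0 → W
n=3: reaches L-position 1 → W
n=4: reaches L-position 1 → W
n=5: reaches L-position 0 → W
n=6: reaches L-position 1 → W
n=7: only reaches 5(W), 4(W), 2(W), all W → L
n=8: only reaches 6(W), 5(W), 3(W), all W → L
n=9: reaches L-position 7 → W
n=10: reaches L-position 8 → W
n=11: reaches L-position 8 → W
n=12: reaches L-position 7 → W
n=13: reaches L-position 8 → W
n=14: only reaches 12(W), 11(W), 9(W), all W → L
n=15: only reaches 13(W), 12(W), 10(W), all W → L
n=16: reaches L-position 14 → W
n=17: reaches L-position 15 → W
n=18: reaches L-position 15 → W
n=19: reaches L-position 14 → W
n=20: reaches L-position 15 → W
From 20, the L positions reachable in one move are: 15.

Remove 5, leaving 15.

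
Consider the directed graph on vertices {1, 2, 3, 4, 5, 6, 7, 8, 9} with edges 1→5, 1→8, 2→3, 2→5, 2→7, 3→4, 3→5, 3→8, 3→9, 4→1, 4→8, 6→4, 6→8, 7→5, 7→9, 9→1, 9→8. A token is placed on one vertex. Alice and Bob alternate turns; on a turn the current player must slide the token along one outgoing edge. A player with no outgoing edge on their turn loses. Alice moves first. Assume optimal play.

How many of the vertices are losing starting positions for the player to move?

Build the W/L table. Terminal = L. A non-terminal position is W if it has a move to some L; otherwise it is L.
Every edge goes from a vertex to one that appears earlier in the order 8, 5, 1, 9, 4, 6, 3, 7, 2, so processing vertices in that order labels each vertex after all of its successors.
8: no outgoing edge → L
5: no outgoing edge → L
1: reaches L-position 5 → W
9: reaches L-position 8 → W
4: reaches L-position 8 → W
6: reaches L-position 8 → W
3: reaches L-position 5 → W
7: reaches L-position 5 → W
2: reaches L-position 5 → W
The L vertices are 5, 8; that is 2 in all.

2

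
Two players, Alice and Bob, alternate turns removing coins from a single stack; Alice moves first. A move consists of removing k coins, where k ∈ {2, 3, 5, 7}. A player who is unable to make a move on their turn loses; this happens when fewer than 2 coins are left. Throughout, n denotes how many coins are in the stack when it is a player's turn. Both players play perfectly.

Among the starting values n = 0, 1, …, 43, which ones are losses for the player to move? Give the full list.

Label each position W (a win for the player to move) or L (a loss). A position with no legal move is L; any other position is W exactly when some move reaches an L, and L when every move reaches a W.
n=0: no move → L
n=1: no move → L
n=2: reaches L-position 0 → W
n=3: reaches L-position 1 → W
n=4: reaches L-position 1 → W
n=5: reaches L-position 0 → W
n=6: reaches L-position 1 → W
n=7: reaches L-position 0 → W
n=8: reaches L-position 1 → W
n=9: only reaches 7(W), 6(W), 4(W), 2(W), all W → L
n=10: only reaches 8(W), 7(W), 5(W), 3(W), all W → L
n=11: reaches L-position 9 → W
n=12: reaches L-position 10 → W
n=13: reaches L-position 10 → W
n=14: reaches L-position 9 → W
n=15: reaches L-position 10 → W
n=16: reaches L-position 9 → W
n=17: reaches L-position 10 → W
n=18: only reaches 16(W), 15(W), 13(W), 11(W), all W → L
n=19: only reaches 17(W), 16(W), 14(W), 12(W), all W → L
n=20: reaches L-position 18 → W
n=21: reaches L-position 19 → W
n=22: reaches L-position 19 → W
n=23: reaches L-position 18 → W
n=24: reaches L-position 19 → W
n=25: reaches L-position 18 → W
n=26: reaches L-position 19 → W
n=27: only reaches 25(W), 24(W), 22(W), 20(W), all W → L
n=28: only reaches 26(W), 25(W), 23(W), 21(W), all W → L
n=29: reaches L-position 27 → W
n=30: reaches L-position 28 → W
n=31: reaches L-position 28 → W
n=32: reaches L-position 27 → W
n=33: reaches L-position 28 → W
n=34: reaches L-position 27 → W
n=35: reaches L-position 28 → W
n=36: only reaches 34(W), 33(W), 31(W), 29(W), all W → L
n=37: only reaches 35(W), 34(W), 32(W), 30(W), all W → L
n=38: reaches L-position 36 → W
n=39: reaches L-position 37 → W
n=40: reaches L-position 37 → W
n=41: reaches L-position 36 → W
n=42: reaches L-position 37 → W
n=43: reaches L-position 36 → W
Reading off the rows marked L gives the requested list; there are 10 such values of n.

0, 1, 9, 10, 18, 19, 27, 28, 36, 37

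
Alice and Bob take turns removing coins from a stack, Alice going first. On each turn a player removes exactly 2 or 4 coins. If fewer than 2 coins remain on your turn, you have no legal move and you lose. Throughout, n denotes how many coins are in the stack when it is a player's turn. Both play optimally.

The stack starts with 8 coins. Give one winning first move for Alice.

Remove 2, leaving 6.

Label each position W (a win for the player to move) or L (a loss). A position with no legal move is L; any other position is W exactly when some move reaches an L, and L when every move reaches a W.
n=0: no move → L
n=1: no move → L
n=2: W (go to 0, an L position)
n=3: W (go to 1, an L position)
n=4: W (go to 0, an L position)
n=5: W (go to 1, an L position)
n=6: L (options 4(W), 2(W) are all W)
n=7: L (options 5(W), 3(W) are all W)
n=8: W (go to 6, an L position)
From 8, the L positions reachable in one move are: 6.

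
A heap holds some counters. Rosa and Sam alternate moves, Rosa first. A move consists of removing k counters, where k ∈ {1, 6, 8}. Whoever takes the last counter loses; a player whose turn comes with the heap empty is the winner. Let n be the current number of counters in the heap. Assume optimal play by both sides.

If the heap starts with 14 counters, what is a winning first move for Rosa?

Remove 6, leaving 8.

Label each position W (a win for the player to move) or L (a loss). A position with no legal move is W; any other position is W exactly when some move reaches an L, and L when every move reaches a W.
n=0: no move; the opponent has just taken the last counter and therefore loses → W
n=1: L (sole option 0(W) is W)
n=2: W (go to 1, an L position)
n=3: L (sole option 2(W) is W)
n=4: W (go to 3, an L position)
n=5: L (sole option 4(W) is W)
n=6: W (go to 5, an L position)
n=7: W (go to 1, an L position)
n=8: L (options 7(W), 2(W), 0(W) are all W)
n=9: W (go to 8, an L position)
n=10: L (options 9(W), 4(W), 2(W) are all W)
n=11: W (go to 10, an L position)
n=12: L (options 11(W), 6(W), 4(W) are all W)
n=13: W (go to 12, an L position)
n=14: W (go to 8, an L position)
From 14, the L positions reachable in one move are: 8.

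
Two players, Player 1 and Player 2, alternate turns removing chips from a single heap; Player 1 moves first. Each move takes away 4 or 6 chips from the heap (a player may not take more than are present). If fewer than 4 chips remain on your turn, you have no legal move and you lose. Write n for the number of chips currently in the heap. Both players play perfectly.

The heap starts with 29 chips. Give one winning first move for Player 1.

Remove 6, leaving 23.

Label each position W (a win for the player to move) or L (a loss). A position with no legal move is L; any other position is W exactly when some move reaches an L, and L when every move reaches a W.
n=0: no move → L
n=1: no move → L
n=2: no move → L
n=3: no move → L
n=4: W (go to 0, an L position)
n=5: W (go to 1, an L position)
n=6: W (go to 2, an L position)
n=7: W (go to 3, an L position)
n=8: W (go to 2, an L position)
n=9: W (go to 3, an L position)
n=10: L (options 6(W), 4(W) are all W)
n=11: L (options 7(W), 5(W) are all W)
n=12: L (options 8(W), 6(W) are all W)
n=13: L (options 9(W), 7(W) are all W)
n=14: W (go to 10, an L position)
n=15: W (go to 11, an L position)
n=16: W (go to 12, an L position)
n=17: W (go to 13, an L position)
n=18: W (go to 12, an L position)
n=19: W (go to 13, an L position)
n=20: L (options 16(W), 14(W) are all W)
n=21: L (options 17(W), 15(W) are all W)
n=22: L (options 18(W), 16(W) are all W)
n=23: L (options 19(W), 17(W) are all W)
n=24: W (go to 20, an L position)
n=25: W (go to 21, an L position)
n=26: W (go to 22, an L position)
n=27: W (go to 23, an L position)
n=28: W (go to 22, an L position)
n=29: W (go to 23, an L position)
From 29, the L positions reachable in one move are: 23.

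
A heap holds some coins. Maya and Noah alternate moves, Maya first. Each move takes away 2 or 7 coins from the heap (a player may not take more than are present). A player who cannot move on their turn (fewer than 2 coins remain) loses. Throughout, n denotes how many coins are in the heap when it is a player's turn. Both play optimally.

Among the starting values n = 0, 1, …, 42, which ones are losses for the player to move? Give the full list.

Build the W/L table. Terminal = L. A non-terminal position is W if it has a move to some L; otherwise it is L.
n=0: no move → L
n=1: no move → L
n=2: →0(L), so W
n=3: →1(L), so W
n=4: →2(W) only, which is W, so L
n=5: →3(W) only, which is W, so L
n=6: →4(L), so W
n=7: →5(L), so W
n=8: →1(L), so W
n=9: →7(W), 2(W) — all W, so L
n=10: →8(W), 3(W) — all W, so L
n=11: →9(L), so W
n=12: →10(L), so W
n=13: →11(W), 6(W) — all W, so L
n=14: →12(W), 7(W) — all W, so L
n=15: →13(L), so W
n=16: →14(L), so W
n=17: →10(L), so W
n=18: →16(W), 11(W) — all W, so L
n=19: →17(W), 12(W) — all W, so L
n=20: →18(L), so W
n=21: →19(L), so W
n=22: →20(W), 15(W) — all W, so L
n=23: →21(W), 16(W) — all W, so L
n=24: →22(L), so W
n=25: →23(L), so W
n=26: →19(L), so W
n=27: →25(W), 20(W) — all W, so L
n=28: →26(W), 21(W) — all W, so L
n=29: →27(L), so W
n=30: →28(L), so W
n=31: →29(W), 24(W) — all W, so L
n=32: →30(W), 25(W) — all W, so L
n=33: →31(L), so W
n=34: →32(L), so W
n=35: →28(L), so W
n=36: →34(W), 29(W) — all W, so L
n=37: →35(W), 30(W) — all W, so L
n=38: →36(L), so W
n=39: →37(L), so W
n=40: →38(W), 33(W) — all W, so L
n=41: →39(W), 34(W) — all W, so L
n=42: →40(L), so W
The losing starting values of n are exactly the entries labelled L in this table (20 of them).

0, 1, 4, 5, 9, 10, 13, 14, 18, 19, 22, 23, 27, 28, 31, 32, 36, 37, 40, 41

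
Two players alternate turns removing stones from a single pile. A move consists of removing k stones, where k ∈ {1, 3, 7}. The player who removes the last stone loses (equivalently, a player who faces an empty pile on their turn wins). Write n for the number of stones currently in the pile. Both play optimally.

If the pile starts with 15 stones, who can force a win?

Build the W/L table. Terminal = W. A non-terminal position is W if it has a move to some L; otherwise it is L.
n=0: no move; the opponent has just taken the last stone and therefore loses → W
n=1: only reaches 0(W), which is W → L
n=2: reaches L-position 1 → W
n=3: only reaches 2(W), 0(W), all W → L
n=4: reaches L-position 3 → W
n=5: only reaches 4(W), 2(W), all W → L
n=6: reaches L-position 5 → W
n=7: only reaches 6(W), 4(W), 0(W), all W → L
n=8: reaches L-position 7 → W
n=9: only reaches 8(W), 6(W), 2(W), all W → L
n=10: reaches L-position 9 → W
n=11: only reaches 10(W), 8(W), 4(W), all W → L
n=12: reaches L-position 11 → W
n=13: only reaches 12(W), 10(W), 6(W), all W → L
n=14: reaches L-position 13 → W
n=15: only reaches 14(W), 12(W), 8(W), all W → L
Every move from 15 reaches a W position, so the mover loses.

The second player wins.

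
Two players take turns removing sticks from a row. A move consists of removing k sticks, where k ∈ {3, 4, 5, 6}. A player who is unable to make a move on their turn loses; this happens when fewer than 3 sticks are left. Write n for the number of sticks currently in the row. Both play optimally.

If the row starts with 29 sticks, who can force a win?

The second player wins.

Label each position W (a win for the player to move) or L (a loss). A position with no legal move is L; any other position is W exactly when some move reaches an L, and L when every move reaches a W.
n=0: no move → L
n=1: no move → L
n=2: no move → L
n=3: W (go to 0, an L position)
n=4: W (go to 1, an L position)
n=5: W (go to 2, an L position)
n=6: W (go to 2, an L position)
n=7: W (go to 2, an L position)
n=8: W (go to 2, an L position)
n=9: L (options 6(W), 5(W), 4(W), 3(W) are all W)
n=10: L (options 7(W), 6(W), 5(W), 4(W) are all W)
n=11: L (options 8(W), 7(W), 6(W), 5(W) are all W)
n=12: W (go to 9, an L position)
n=13: W (go to 10, an L position)
n=14: W (go to 11, an L position)
n=15: W (go to 11, an L position)
n=16: W (go to 11, an L position)
n=17: W (go to 11, an L position)
n=18: L (options 15(W), 14(W), 13(W), 12(W) are all W)
n=19: L (options 16(W), 15(W), 14(W), 13(W) are all W)
n=20: L (options 17(W), 16(W), 15(W), 14(W) are all W)
n=21: W (go to 18, an L position)
n=22: W (go to 19, an L position)
n=23: W (go to 20, an L position)
n=24: W (go to 20, an L position)
n=25: W (go to 20, an L position)
n=26: W (go to 20, an L position)
n=27: L (options 24(W), 23(W), 22(W), 21(W) are all W)
n=28: L (options 25(W), 24(W), 23(W), 22(W) are all W)
n=29: L (options 26(W), 25(W), 24(W), 23(W) are all W)
Every move from 29 reaches a W position, so the mover loses.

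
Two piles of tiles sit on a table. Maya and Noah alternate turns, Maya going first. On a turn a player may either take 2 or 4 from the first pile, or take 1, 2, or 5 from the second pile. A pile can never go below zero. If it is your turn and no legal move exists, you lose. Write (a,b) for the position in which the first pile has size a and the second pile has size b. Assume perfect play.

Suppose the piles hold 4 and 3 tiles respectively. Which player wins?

Maya wins.

Positions with no move are L. A position that does have a move is losing for the player to move precisely when every available move leads to a winning position for the opponent. Fill in the labels:
No move ever increases a pile, so every position that can arise here has a ≤ 4 and b ≤ 3; it is enough to label the cells with 0 ≤ a ≤ 4 and 0 ≤ b ≤ 3.
Every move lowers a or b (never raises either), so fill the grid row by row in increasing a, and left to right within a row: each cell's successors are then already labelled.
      b=0  b=1  b=2  b=3
a=0:    L    W    W    L
a=1:    L    W    W    L
a=2:    W    L    W    W
a=3:    W    L    W    W
a=4:    W    W    L    W
Cells with no legal move (terminal, hence L): (0,0), (1,0).
The remaining L cells, each justified by listing all of its moves:
(0,3): only reaches (0,2)(W), (0,1)(W), all W → L
(1,3): only reaches (1,2)(W), (1,1)(W), all W → L
(2,1): only reaches (0,1)(W), (2,0)(W), all W → L
(3,1): only reaches (1,1)(W), (3,0)(W), all W → L
(4,2): only reaches (2,2)(W), (0,2)(W), (4,1)(W), (4,0)(W), all W → L
Every other cell has at least one move into one of the L cells above, so it is W.
The starting position (4,3) is W: Maya should move to (0,3), handing over an L position.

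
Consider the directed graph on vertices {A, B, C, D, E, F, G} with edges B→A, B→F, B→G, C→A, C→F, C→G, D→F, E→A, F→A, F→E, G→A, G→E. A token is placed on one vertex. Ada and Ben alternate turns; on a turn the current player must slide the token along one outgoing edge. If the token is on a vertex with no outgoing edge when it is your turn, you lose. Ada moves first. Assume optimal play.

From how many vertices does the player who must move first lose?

Classify positions by backward induction: terminal positions (no move available) are L. From any other position, the mover wins iff some move reaches an L.
Every edge goes from a vertex to one that appears earlier in the order A, E, G, F, D, C, B, so processing vertices in that order labels each vertex after all of its successors.
A: no outgoing edge → L
E: →A(L), so W
G: →A(L), so W
F: →A(L), so W
D: →F(W) only, which is W, so L
C: →A(L), so W
B: →A(L), so W
The L vertices are A, D; that is 2 in all.

2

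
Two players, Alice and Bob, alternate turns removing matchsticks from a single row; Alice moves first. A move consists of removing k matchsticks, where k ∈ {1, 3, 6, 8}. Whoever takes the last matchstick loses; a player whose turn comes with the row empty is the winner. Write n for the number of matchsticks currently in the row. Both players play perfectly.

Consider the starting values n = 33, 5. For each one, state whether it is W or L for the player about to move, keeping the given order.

33: W, 5: L

Build the W/L table. Terminal = W. A non-terminal position is W if it has a move to some L; otherwise it is L.
n=0: no move; the opponent has just taken the last matchstick and therefore loses → W
n=1: only reaches 0(W), which is W → L
n=2: reaches L-position 1 → W
n=3: only reaches 2(W), 0(W), all W → L
n=4: reaches L-position 3 → W
n=5: only reaches 4(W), 2(W), all W → L
n=6: reaches L-position 5 → W
n=7: reaches L-position 1 → W
n=8: reaches L-position 5 → W
n=9: reaches L-position 3 → W
n=10: only reaches 9(W), 7(W), 4(W), 2(W), all W → L
n=11: reaches L-position 10 → W
n=12: only reaches 11(W), 9(W), 6(W), 4(W), all W → L
n=13: reaches L-position 12 → W
n=14: only reaches 13(W), 11(W), 8(W), 6(W), all W → L
n=15: reaches L-position 14 → W
n=16: reaches L-position 10 → W
n=17: reaches L-position 14 → W
n=18: reaches L-position 12 → W
n=19: only reaches 18(W), 16(W), 13(W), 11(W), all W → L
n=20: reaches L-position 19 → W
n=21: only reaches 20(W), 18(W), 15(W), 13(W), all W → L
n=22: reaches L-position 21 → W
n=23: only reaches 22(W), 20(W), 17(W), 15(W), all W → L
n=24: reaches L-position 23 → W
n=25: reaches L-position 19 → W
n=26: reaches L-position 23 → W
n=27: reaches L-position 21 → W
n=28: only reaches 27(W), 25(W), 22(W), 20(W), all W → L
n=29: reaches L-position 28 → W
n=30: only reaches 29(W), 27(W), 24(W), 22(W), all W → L
n=31: reaches L-position 30 → W
n=32: only reaches 31(W), 29(W), 26(W), 24(W), all W → L
n=33: reaches L-position 32 → W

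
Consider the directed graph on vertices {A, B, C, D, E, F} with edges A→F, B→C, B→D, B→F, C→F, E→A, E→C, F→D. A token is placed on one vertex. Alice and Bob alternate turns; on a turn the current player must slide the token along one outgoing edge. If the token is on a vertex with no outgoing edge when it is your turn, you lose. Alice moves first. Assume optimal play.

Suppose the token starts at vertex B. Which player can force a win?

Work bottom-up. With no move the player to move loses. Otherwise the position is W if at least one move leads to an L position for the opponent, and L if every move leads to a W.
Every edge goes from a vertex to one that appears earlier in the order D, F, A, C, E, B, so processing vertices in that order labels each vertex after all of its successors.
D: no outgoing edge → L
F: W (go to D, an L position)
A: L (sole option F(W) is W)
C: L (sole option F(W) is W)
E: W (go to C, an L position)
B: W (go to C, an L position)
The starting position B is W: Alice should move to C, handing over an L position.

Alice wins.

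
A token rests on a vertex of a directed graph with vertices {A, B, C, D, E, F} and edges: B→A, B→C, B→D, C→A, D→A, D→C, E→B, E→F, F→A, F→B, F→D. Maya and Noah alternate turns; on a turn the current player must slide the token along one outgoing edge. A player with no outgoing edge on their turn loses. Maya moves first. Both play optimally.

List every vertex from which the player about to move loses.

Use the standard recursion: the mover loses at a terminal position; elsewhere, the mover wins exactly when some move hands the opponent an L position.
Every edge goes from a vertex to one that appears earlier in the order A, C, D, B, F, E, so processing vertices in that order labels each vertex after all of its successors.
A: no outgoing edge → L
C: W (go to A, an L position)
D: W (go to A, an L position)
B: W (go to A, an L position)
F: W (go to A, an L position)
E: L (options F(W), B(W) are all W)
Reading off the rows marked L gives the requested list; there are 2 such vertices.

A, E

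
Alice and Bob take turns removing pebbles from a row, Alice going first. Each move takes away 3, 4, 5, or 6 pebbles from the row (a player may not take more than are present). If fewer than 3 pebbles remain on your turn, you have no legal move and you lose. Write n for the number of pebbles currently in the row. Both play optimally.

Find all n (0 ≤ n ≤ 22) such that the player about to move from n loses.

0, 1, 2, 9, 10, 11, 18, 19, 20

Use the standard recursion: the mover loses at a terminal position; elsewhere, the mover wins exactly when some move hands the opponent an L position.
n=0: no move → L
n=1: no move → L
n=2: no move → L
n=3: reaches L-position 0 → W
n=4: reaches L-position 1 → W
n=5: reaches L-position 2 → W
n=6: reaches L-position 2 → W
n=7: reaches L-position 2 → W
n=8: reaches L-position 2 → W
n=9: only reaches 6(W), 5(W), 4(W), 3(W), all W → L
n=10: only reaches 7(W), 6(W), 5(W), 4(W), all W → L
n=11: only reaches 8(W), 7(W), 6(W), 5(W), all W → L
n=12: reaches L-position 9 → W
n=13: reaches L-position 10 → W
n=14: reaches L-position 11 → W
n=15: reaches L-position 11 → W
n=16: reaches L-position 11 → W
n=17: reaches L-position 11 → W
n=18: only reaches 15(W), 14(W), 13(W), 12(W), all W → L
n=19: only reaches 16(W), 15(W), 14(W), 13(W), all W → L
n=20: only reaches 17(W), 16(W), 15(W), 14(W), all W → L
n=21: reaches L-position 18 → W
n=22: reaches L-position 19 → W
Reading off the rows marked L gives the requested list; there are 9 such values of n.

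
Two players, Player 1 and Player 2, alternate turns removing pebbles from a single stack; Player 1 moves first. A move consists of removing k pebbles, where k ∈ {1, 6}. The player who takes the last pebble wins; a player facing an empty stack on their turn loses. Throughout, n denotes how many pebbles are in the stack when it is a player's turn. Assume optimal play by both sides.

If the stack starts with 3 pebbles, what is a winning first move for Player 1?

Remove 1, leaving 2.

Work bottom-up. With no move the player to move loses. Otherwise the position is W if at least one move leads to an L position for the opponent, and L if every move leads to a W.
n=0: no move → L
n=1: reaches L-position 0 → W
n=2: only reaches 1(W), which is W → L
n=3: reaches L-position 2 → W
From 3, the L positions reachable in one move are: 2.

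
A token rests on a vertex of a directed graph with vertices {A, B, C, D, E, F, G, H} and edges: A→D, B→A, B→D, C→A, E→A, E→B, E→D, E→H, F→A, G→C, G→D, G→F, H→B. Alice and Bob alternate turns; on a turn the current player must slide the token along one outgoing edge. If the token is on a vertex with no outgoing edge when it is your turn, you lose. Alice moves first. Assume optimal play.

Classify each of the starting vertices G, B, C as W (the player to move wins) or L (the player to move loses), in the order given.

G: W, B: W, C: L

Use the standard recursion: the mover loses at a terminal position; elsewhere, the mover wins exactly when some move hands the opponent an L position.
Every edge goes from a vertex to one that appears earlier in the order D, A, B, C, F, G, H, E, so processing vertices in that order labels each vertex after all of its successors.
D: no outgoing edge → L
A: W (go to D, an L position)
B: W (go to D, an L position)
C: L (sole option A(W) is W)
F: L (sole option A(W) is W)
G: W (go to F, an L position)
H: L (sole option B(W) is W)
E: W (go to H, an L position)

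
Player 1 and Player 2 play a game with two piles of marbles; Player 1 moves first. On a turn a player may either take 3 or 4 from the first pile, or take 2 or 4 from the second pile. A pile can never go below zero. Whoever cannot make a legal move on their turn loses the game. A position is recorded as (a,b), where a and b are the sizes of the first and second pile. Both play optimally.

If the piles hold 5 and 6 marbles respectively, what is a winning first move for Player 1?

Move to (2,6).

Build the W/L table. Terminal = L. A non-terminal position is W if it has a move to some L; otherwise it is L.
No move ever increases a pile, so every position that can arise here has a ≤ 5 and b ≤ 6; it is enough to label the cells with 0 ≤ a ≤ 5 and 0 ≤ b ≤ 6.
Every move lowers a or b (never raises either), so fill the grid row by row in increasing a, and left to right within a row: each cell's successors are then already labelled.
      b=0  b=1  b=2  b=3  b=4  b=5  b=6
a=0:    L    L    W    W    W    W    L
a=1:    L    L    W    W    W    W    L
a=2:    L    L    W    W    W    W    L
a=3:    W    W    L    L    W    W    W
a=4:    W    W    L    L    W    W    W
a=5:    W    W    L    L    W    W    W
Cells with no legal move (terminal, hence L): (0,0), (0,1), (1,0), (1,1), (2,0), (2,1).
The remaining L cells, each justified by listing all of its moves:
(0,6): L (options (0,4)(W), (0,2)(W) are all W)
(1,6): L (options (1,4)(W), (1,2)(W) are all W)
(2,6): L (options (2,4)(W), (2,2)(W) are all W)
(3,2): L (options (0,2)(W), (3,0)(W) are all W)
(3,3): L (options (0,3)(W), (3,1)(W) are all W)
(4,2): L (options (1,2)(W), (0,2)(W), (4,0)(W) are all W)
(4,3): L (options (1,3)(W), (0,3)(W), (4,1)(W) are all W)
(5,2): L (options (2,2)(W), (1,2)(W), (5,0)(W) are all W)
(5,3): L (options (2,3)(W), (1,3)(W), (5,1)(W) are all W)
Every other cell has at least one move into one of the L cells above, so it is W.
From (5,6), the L positions reachable in one move are: (2,6), (1,6), (5,2). Any move reaching one of these is winning.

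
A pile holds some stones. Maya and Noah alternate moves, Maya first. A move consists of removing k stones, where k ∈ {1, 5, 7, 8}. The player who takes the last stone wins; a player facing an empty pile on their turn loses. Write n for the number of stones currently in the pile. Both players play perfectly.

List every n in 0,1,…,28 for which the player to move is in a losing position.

Compute win/loss labels from the base case upward. A position with no move is L. Any other position is W if it can reach an L in one move, else L.
n=0: no move → L
n=1: can move to 0, which is L ⇒ W
n=2: the only move is to 1(W), a W ⇒ L
n=3: can move to 2, which is L ⇒ W
n=4: the only move is to 3(W), a W ⇒ L
n=5: can move to 4, which is L ⇒ W
n=6: moves to 5(W), 1(W); every one is W ⇒ L
n=7: can move to 6, which is L ⇒ W
n=8: can move to 0, which is L ⇒ W
n=9: can move to 4, which is L ⇒ W
n=10: can move to 2, which is L ⇒ W
n=11: can move to 6, which is L ⇒ W
n=12: can move to 4, which is L ⇒ W
n=13: can move to 6, which is L ⇒ W
n=14: can move to 6, which is L ⇒ W
n=15: moves to 14(W), 10(W), 8(W), 7(W); every one is W ⇒ L
n=16: can move to 15, which is L ⇒ W
n=17: moves to 16(W), 12(W), 10(W), 9(W); every one is W ⇒ L
n=18: can move to 17, which is L ⇒ W
n=19: moves to 18(W), 14(W), 12(W), 11(W); every one is W ⇒ L
n=20: can move to 19, which is L ⇒ W
n=21: moves to 20(W), 16(W), 14(W), 13(W); every one is W ⇒ L
n=22: can move to 21, which is L ⇒ W
n=23: can move to 15, which is L ⇒ W
n=24: can move to 19, which is L ⇒ W
n=25: can move to 17, which is L ⇒ W
n=26: can move to 21, which is L ⇒ W
n=27: can move to 19, which is L ⇒ W
n=28: can move to 21, which is L ⇒ W
The losing starting values of n are exactly the entries labelled L in this table (8 of them).

0, 2, 4, 6, 15, 17, 19, 21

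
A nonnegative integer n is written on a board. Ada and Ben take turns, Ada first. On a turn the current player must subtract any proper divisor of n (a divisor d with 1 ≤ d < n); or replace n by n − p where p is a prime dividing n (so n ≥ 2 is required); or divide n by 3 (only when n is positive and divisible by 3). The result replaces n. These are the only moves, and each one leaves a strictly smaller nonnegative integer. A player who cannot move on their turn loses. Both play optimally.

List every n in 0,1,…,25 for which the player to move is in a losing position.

0, 1, 4, 9, 14, 20

Positions with no move are L. A position that does have a move is losing for the player to move precisely when every available move leads to a winning position for the opponent. Fill in the labels:
n=0: no move → L
n=1: no move → L
n=2: reaches L-position 0 → W
n=3: reaches L-position 0 → W
n=4: only reaches 2(W), 3(W), all W → L
n=5: reaches L-position 0 → W
n=6: reaches L-position 4 → W
n=7: reaches L-position 0 → W
n=8: reaches L-position 4 → W
n=9: only reaches 3(W), 6(W), 8(W), all W → L
n=10: reaches L-position 9 → W
n=11: reaches L-position 0 → W
n=12: reaches L-position 4 → W
n=13: reaches L-position 0 → W
n=14: only reaches 7(W), 12(W), 13(W), all W → L
n=15: reaches L-position 14 → W
n=16: reaches L-position 14 → W
n=17: reaches L-position 0 → W
n=18: reaches L-position 9 → W
n=19: reaches L-position 0 → W
n=20: only reaches 10(W), 15(W), 16(W), 18(W), 19(W), all W → L
n=21: reaches L-position 14 → W
n=22: reaches L-position 20 → W
n=23: reaches L-position 0 → W
n=24: reaches L-position 20 → W
n=25: reaches L-position 20 → W
The losing starting values of n are exactly the entries labelled L in this table (6 of them).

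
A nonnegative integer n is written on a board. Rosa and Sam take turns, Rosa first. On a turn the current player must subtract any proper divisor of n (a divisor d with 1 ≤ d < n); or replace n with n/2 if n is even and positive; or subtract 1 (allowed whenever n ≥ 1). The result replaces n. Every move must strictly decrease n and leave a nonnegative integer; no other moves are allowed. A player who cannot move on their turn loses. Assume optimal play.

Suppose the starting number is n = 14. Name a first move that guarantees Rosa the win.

Move to 7.

Classify positions by backward induction: terminal positions (no move available) are L. From any other position, the mover wins iff some move reaches an L.
n=0: no move → L
n=1: can move to 0, which is L ⇒ W
n=2: the only move is to 1(W), a W ⇒ L
n=3: can move to 2, which is L ⇒ W
n=4: can move to 2, which is L ⇒ W
n=5: the only move is to 4(W), a W ⇒ L
n=6: can move to 5, which is L ⇒ W
n=7: the only move is to 6(W), a W ⇒ L
n=8: can move to 7, which is L ⇒ W
n=9: moves to 6(W), 8(W); every one is W ⇒ L
n=10: can move to 5, which is L ⇒ W
n=11: the only move is to 10(W), a W ⇒ L
n=12: can move to 9, which is L ⇒ W
n=13: the only move is to 12(W), a W ⇒ L
n=14: can move to 7, which is L ⇒ W
From 14, the L positions reachable in one move are: 7, 13. Any move reaching one of these is winning.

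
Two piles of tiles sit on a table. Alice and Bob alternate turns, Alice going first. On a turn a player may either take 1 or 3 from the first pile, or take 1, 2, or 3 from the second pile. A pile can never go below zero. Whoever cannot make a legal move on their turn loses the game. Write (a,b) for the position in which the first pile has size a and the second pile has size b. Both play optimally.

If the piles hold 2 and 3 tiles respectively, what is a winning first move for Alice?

Compute win/loss labels from the base case upward. A position with no move is L. Any other position is W if it can reach an L in one move, else L.
No move ever increases a pile, so every position that can arise here has a ≤ 2 and b ≤ 3; it is enough to label the cells with 0 ≤ a ≤ 2 and 0 ≤ b ≤ 3.
Every move lowers a or b (never raises either), so fill the grid row by row in increasing a, and left to right within a row: each cell's successors are then already labelled.
      b=0  b=1  b=2  b=3
a=0:    L    W    W    W
a=1:    W    L    W    W
a=2:    L    W    W    W
Cells with no legal move (terminal, hence L): (0,0).
The remaining L cells, each justified by listing all of its moves:
(1,1): moves to (0,1)(W), (1,0)(W); every one is W ⇒ L
(2,0): the only move is to (1,0)(W), a W ⇒ L
Every other cell has at least one move into one of the L cells above, so it is W.
From (2,3), the L positions reachable in one move are: (2,0).

Move to (2,0).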